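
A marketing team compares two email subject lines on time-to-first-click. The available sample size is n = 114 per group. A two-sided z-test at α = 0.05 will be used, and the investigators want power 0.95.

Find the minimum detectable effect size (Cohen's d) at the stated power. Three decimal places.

Need Φ(δ − 1.960) = 0.95, so δ = 1.960 + 1.645 = 3.605.
(Lower-tail contribution to power is negligible for δ > 0.)
δ = d·√(n/2) ⇒ d = δ/√(n/2) = 3.605/√(114/2) = 0.4775.

d ≈ 0.477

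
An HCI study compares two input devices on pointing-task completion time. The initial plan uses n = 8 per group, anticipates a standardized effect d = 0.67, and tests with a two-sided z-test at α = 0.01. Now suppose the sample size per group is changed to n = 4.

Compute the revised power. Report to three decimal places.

Power ≈ 0.052

With n = 4 per group: δ = d·√(n/2) = 0.67 × √(4/2) = 0.9475. Critical value z_{0.005} = 2.576.
Revised power = Φ(δ − 2.576) + Φ(−δ − 2.576) = Φ(-1.628) + Φ(-3.523) = 0.0517 + 0.0002 = 0.0519.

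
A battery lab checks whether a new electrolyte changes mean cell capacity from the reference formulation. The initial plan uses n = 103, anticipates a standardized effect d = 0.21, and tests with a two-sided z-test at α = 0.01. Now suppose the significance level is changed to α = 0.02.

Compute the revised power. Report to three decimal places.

Power ≈ 0.423

δ = d·√n = 0.21 × √103 = 2.1313 (unchanged). New critical value: z_{0.01} = 2.326.
Revised power = Φ(δ − 2.326) + Φ(−δ − 2.326) = Φ(-0.195) + Φ(-4.458) = 0.4227 + 0.0000 = 0.4227.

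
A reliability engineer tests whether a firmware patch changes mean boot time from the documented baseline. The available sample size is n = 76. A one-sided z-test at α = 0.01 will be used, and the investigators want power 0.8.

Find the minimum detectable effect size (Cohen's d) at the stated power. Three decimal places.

d ≈ 0.363

Required noncentrality: δ = z_{0.01} + z_{0.20} = 2.326 + 0.842 = 3.168.
δ = d·√n ⇒ d = δ/√n = 3.168/√76 = 0.3634.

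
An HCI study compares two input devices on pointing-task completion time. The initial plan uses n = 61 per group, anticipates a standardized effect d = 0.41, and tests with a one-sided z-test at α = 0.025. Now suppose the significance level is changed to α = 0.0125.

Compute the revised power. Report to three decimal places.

Power ≈ 0.509

δ = d·√(n/2) = 0.41 × √(61/2) = 2.2643 (unchanged). New critical value: z_{0.0125} = 2.241.
Revised power = P(Z > 2.241 − δ) = Φ(0.023) = 0.5091.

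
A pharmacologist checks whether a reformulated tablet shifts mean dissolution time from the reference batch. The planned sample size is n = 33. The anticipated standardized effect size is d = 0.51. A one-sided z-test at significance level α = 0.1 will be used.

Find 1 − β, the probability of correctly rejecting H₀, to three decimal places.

Power ≈ 0.950

Noncentrality parameter: λ = d·√n = 0.51 × √33 = 2.9297
Critical value for a one-sided test at α = 0.1: z_α = 1.282.
Power = Φ(λ − 1.282) = Φ(1.648) = 0.9503.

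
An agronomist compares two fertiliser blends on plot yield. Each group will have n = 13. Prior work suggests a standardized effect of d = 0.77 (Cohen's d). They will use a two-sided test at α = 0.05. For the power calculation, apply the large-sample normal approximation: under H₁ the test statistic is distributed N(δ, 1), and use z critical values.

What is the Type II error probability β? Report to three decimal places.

Noncentrality parameter: δ = d·√(n/2) = 0.77 × √(13/2) = 1.9631
Two-sided α = 0.05 → critical value z_{0.025} = 1.960.
Power = Φ(δ − 1.960) + Φ(−δ − 1.960) = Φ(0.003) + Φ(-3.923) = 0.5013 + 0.0000 = 0.5013.
Type II error: β = 1 − power = 1 − 0.5013 = 0.4987.

β ≈ 0.499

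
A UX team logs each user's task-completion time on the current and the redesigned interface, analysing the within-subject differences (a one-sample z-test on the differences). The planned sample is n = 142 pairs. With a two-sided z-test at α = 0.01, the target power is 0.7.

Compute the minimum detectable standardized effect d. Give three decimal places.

d ≈ 0.260

Required noncentrality: δ = z_{0.005} + z_{0.30} = 2.576 + 0.524 = 3.100.
(The second rejection-region term Φ(−δ − z_{α/2}) is negligible and dropped.)
δ = d·√n ⇒ d = δ/√n = 3.100/√142 = 0.2602.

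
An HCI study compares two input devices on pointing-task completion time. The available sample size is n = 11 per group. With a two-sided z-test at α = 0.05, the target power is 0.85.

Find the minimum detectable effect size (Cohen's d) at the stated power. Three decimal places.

Need Φ(δ − 1.960) = 0.85, so δ = 1.960 + 1.036 = 2.996.
(The second rejection-region term Φ(−δ − z_{α/2}) is negligible and dropped.)
δ = d·√(n/2) ⇒ d = δ/√(n/2) = 2.996/√(11/2) = 1.2777.

d ≈ 1.278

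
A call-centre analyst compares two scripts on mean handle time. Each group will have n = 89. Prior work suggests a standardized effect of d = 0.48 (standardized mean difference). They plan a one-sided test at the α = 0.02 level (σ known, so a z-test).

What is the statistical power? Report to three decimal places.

Noncentrality parameter: λ = d·√(n/2) = 0.48 × √(89/2) = 3.2020
Critical value for a one-sided test at α = 0.02: z_α = 2.054.
Power = Φ(λ − 2.054) = Φ(1.148) = 0.8746.

Power ≈ 0.875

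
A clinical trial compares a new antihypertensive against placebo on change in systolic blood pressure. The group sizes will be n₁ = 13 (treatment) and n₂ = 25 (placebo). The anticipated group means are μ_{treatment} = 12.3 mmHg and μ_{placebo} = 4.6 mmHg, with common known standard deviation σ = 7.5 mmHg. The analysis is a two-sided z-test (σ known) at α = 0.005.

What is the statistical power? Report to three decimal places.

Power ≈ 0.577

Standardized effect: d = |μ_{treatment} − μ_{placebo}| / σ = |12.3 − 4.6| / 7.5 = 1.0267
Noncentrality parameter: δ = d / √(1/n₁ + 1/n₂) = 1.0267 / √(1/13 + 1/25) = 3.0025
Critical value for a two-sided test at α = 0.005: z_{α/2} = 2.807.
Power = Φ(δ − 2.807) + Φ(−δ − 2.807) = Φ(0.195) + Φ(-5.810) = 0.5775 + 0.0000 = 0.5775.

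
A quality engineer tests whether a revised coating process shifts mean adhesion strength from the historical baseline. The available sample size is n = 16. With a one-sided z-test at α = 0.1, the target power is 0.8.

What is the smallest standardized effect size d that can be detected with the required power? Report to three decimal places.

d ≈ 0.531

Need Φ(δ − 1.282) = 0.8, so δ = 1.282 + 0.842 = 2.123.
δ = d·√n ⇒ d = δ/√n = 2.123/√16 = 0.5308.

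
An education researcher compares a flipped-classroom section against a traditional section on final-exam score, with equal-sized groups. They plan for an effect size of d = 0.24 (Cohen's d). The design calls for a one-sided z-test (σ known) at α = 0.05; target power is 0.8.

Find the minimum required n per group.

n = 215 per group

Set Φ(δ − 1.645) = 0.8; then δ − 1.645 = Φ⁻¹(0.8) = 0.842, giving δ = 2.486.
δ = d·√(n/2) ⇒ n = 2(δ/d)² = 2 × (2.486 / 0.24)² = 214.67.
Rounding up, n = 215 per group.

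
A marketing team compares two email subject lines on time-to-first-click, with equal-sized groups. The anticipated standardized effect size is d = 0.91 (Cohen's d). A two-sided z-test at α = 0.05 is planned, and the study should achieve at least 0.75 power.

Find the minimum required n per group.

For power 0.75 need Φ(δ − z_{0.025}) = 0.75, so δ = z_{0.025} + z_{0.25} = 1.960 + 0.674 = 2.634.
(The Φ(−δ − z_{α/2}) term is vanishingly small for δ > 0 and is dropped in the standard sample-size formula.)
δ = d·√(n/2) ⇒ n = 2(δ/d)² = 2 × (2.634 / 0.91)² = 16.76.
Round up to the next whole unit.

n = 17 per group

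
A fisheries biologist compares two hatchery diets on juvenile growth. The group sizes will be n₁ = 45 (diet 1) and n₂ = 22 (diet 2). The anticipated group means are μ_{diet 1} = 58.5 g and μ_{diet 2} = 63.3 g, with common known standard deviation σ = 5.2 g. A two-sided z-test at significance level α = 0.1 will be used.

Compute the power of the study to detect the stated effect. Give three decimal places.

Power ≈ 0.972

Standardized effect: d = |μ_{diet 1} − μ_{diet 2}| / σ = |58.5 − 63.3| / 5.2 = 0.9231
Noncentrality parameter: δ = d / √(1/n₁ + 1/n₂) = 0.9231 / √(1/45 + 1/22) = 3.5483
Critical value for a two-sided test at α = 0.1: z_{α/2} = 1.645.
Power = Φ(δ − 1.645) + Φ(−δ − 1.645) = Φ(1.903) + Φ(-5.193) = 0.9715 + 0.0000 = 0.9715.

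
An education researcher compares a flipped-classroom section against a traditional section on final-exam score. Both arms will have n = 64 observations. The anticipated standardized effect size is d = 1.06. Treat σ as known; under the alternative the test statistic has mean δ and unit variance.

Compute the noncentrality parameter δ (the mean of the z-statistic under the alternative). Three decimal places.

δ = d·√(n/2) = 1.06 × √(64/2) = 5.9963

δ ≈ 5.996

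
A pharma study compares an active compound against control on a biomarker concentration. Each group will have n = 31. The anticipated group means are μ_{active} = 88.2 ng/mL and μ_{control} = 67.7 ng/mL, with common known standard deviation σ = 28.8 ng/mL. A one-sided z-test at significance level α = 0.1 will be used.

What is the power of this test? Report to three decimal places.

Power ≈ 0.936

Standardized effect: d = |μ_{active} − μ_{control}| / σ = |88.2 − 67.7| / 28.8 = 0.7118
Noncentrality parameter: δ = d·√(n/2) = 0.7118 × √(31/2) = 2.8024
Critical value for a one-sided test at α = 0.1: z_α = 1.282.
Power = P(Z > 1.282 − δ) = Φ(1.521) = 0.9358.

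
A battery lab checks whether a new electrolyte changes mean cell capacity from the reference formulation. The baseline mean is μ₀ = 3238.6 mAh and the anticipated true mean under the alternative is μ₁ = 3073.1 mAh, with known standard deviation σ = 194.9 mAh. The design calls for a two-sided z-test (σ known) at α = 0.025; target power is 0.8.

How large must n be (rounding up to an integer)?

Standardized effect: d = |μ₁ − μ₀| / σ = |3073.1 − 3238.6| / 194.9 = 0.8492
For power 0.8 need Φ(δ − z_{0.0125}) = 0.8, so δ = z_{0.0125} + z_{0.20} = 2.241 + 0.842 = 3.083.
(The Φ(−δ − z_{α/2}) term is vanishingly small for δ > 0 and is dropped in the standard sample-size formula.)
δ = d·√n ⇒ n = (δ/d)² = (3.083 / 0.8492)² = 13.18.
Rounding up, n = 14.

n = 14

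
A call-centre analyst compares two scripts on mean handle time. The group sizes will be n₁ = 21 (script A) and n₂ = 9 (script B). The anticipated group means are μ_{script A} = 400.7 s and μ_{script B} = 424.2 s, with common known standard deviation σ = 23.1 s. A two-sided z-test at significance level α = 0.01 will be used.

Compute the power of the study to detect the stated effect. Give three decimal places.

Standardized effect: d = |μ_{script A} − μ_{script B}| / σ = |400.7 − 424.2| / 23.1 = 1.0173
Noncentrality parameter: δ = d / √(1/n₁ + 1/n₂) = 1.0173 / √(1/21 + 1/9) = 2.5534
Critical value for a two-sided test at α = 0.01: z_{α/2} = 2.576.
Power = Φ(δ − 2.576) + Φ(−δ − 2.576) = Φ(-0.022) + Φ(-5.129) = 0.4911 + 0.0000 = 0.4911.

Power ≈ 0.491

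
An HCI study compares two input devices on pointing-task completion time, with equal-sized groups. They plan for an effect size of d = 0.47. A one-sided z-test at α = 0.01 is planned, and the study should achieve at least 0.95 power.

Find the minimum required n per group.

n = 143 per group

For power 0.95 need Φ(δ − z_{0.01}) = 0.95, so δ = z_{0.01} + z_{0.05} = 2.326 + 1.645 = 3.971.
δ = d·√(n/2) ⇒ n = 2(δ/d)² = 2 × (3.971 / 0.47)² = 142.78.
Rounding up, n = 143 per group.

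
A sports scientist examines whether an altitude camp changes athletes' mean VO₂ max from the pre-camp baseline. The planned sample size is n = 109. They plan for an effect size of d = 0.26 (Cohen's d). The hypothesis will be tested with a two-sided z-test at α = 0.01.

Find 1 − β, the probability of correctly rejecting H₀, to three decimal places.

Noncentrality parameter: λ = d·√n = 0.26 × √109 = 2.7145
Two-sided α = 0.01 → critical value z_{0.005} = 2.576.
Power = Φ(λ − 2.576) + Φ(−λ − 2.576) = Φ(0.139) + Φ(-5.290) = 0.5551 + 0.0000 = 0.5551.

Power ≈ 0.555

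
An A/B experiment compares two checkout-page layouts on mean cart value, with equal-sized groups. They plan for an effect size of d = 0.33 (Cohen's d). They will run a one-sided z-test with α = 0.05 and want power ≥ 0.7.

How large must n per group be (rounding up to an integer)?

n = 87 per group

For power 0.7 need Φ(δ − z_{0.05}) = 0.7, so δ = z_{0.05} + z_{0.30} = 1.645 + 0.524 = 2.169.
δ = d·√(n/2) ⇒ n = 2(δ/d)² = 2 × (2.169 / 0.33)² = 86.42.
Round up to the next whole unit.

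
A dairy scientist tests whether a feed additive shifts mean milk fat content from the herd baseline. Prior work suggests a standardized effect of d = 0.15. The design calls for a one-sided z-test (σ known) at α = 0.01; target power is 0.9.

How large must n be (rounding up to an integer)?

n = 579

Set Φ(δ − 2.326) = 0.9; then δ − 2.326 = Φ⁻¹(0.9) = 1.282, giving δ = 3.608.
δ = d·√n ⇒ n = (δ/d)² = (3.608 / 0.15)² = 578.53.
Rounding up, n = 579.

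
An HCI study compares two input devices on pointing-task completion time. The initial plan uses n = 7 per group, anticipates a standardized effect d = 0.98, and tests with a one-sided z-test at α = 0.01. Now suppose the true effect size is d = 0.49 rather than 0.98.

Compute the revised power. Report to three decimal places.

With d = 0.49: δ = d·√(n/2) = 0.49 × √(7/2) = 0.9167. Critical value z_{0.01} = 2.326.
Revised power = P(Z > 2.326 − δ) = Φ(-1.410) = 0.0793.

Power ≈ 0.079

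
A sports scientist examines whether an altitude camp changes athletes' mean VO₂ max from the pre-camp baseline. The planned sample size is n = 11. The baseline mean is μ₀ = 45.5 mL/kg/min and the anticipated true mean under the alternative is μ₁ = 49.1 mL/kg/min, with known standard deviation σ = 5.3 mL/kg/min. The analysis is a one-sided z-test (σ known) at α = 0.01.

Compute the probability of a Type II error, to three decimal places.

β ≈ 0.529

Standardized effect: d = |μ₁ − μ₀| / σ = |49.1 − 45.5| / 5.3 = 0.6792
Noncentrality parameter: δ = d·√n = 0.6792 × √11 = 2.2528
Critical value for a one-sided test at α = 0.01: z_α = 2.326.
Power = P(Z > 2.326 − δ) = Φ(-0.074) = 0.4707.
Type II error: β = 1 − power = 1 − 0.4707 = 0.5293.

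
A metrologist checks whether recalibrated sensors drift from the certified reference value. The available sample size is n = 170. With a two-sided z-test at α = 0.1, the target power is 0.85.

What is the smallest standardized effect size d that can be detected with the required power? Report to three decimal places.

Required noncentrality: δ = z_{0.05} + z_{0.15} = 1.645 + 1.036 = 2.681.
(Lower-tail contribution to power is negligible for δ > 0.)
δ = d·√n ⇒ d = δ/√n = 2.681/√170 = 0.2056.

d ≈ 0.206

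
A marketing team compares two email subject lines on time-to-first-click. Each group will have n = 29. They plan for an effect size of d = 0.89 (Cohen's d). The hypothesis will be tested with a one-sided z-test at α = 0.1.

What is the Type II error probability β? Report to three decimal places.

Noncentrality parameter: δ = d·√(n/2) = 0.89 × √(29/2) = 3.3890
Critical value for a one-sided test at α = 0.1: z_α = 1.282.
Power = P(Z > 1.282 − δ) = Φ(2.107) = 0.9825.
Type II error: β = 1 − power = 1 − 0.9825 = 0.0175.

β ≈ 0.018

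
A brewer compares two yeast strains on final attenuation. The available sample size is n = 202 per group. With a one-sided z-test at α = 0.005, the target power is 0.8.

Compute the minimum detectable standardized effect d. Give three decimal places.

d ≈ 0.340

Required noncentrality: δ = z_{0.005} + z_{0.20} = 2.576 + 0.842 = 3.417.
δ = d·√(n/2) ⇒ d = δ/√(n/2) = 3.417/√(202/2) = 0.3400.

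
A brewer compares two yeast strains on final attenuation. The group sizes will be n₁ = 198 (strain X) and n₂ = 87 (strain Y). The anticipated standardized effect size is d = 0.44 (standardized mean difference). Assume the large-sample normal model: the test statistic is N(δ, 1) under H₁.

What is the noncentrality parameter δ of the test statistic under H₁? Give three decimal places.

δ = d / √(1/n₁ + 1/n₂) = 0.44 / √(1/198 + 1/87) = 3.4208

δ ≈ 3.421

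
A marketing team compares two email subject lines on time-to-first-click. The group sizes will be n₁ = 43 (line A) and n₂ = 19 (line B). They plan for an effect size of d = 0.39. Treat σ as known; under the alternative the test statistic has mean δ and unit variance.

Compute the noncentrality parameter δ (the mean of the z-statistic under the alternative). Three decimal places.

δ ≈ 1.416

The noncentrality parameter scales effect size by the design's sample-size factor: δ = d / √(1/n₁ + 1/n₂) = 0.39 / √(1/43 + 1/19) = 1.4157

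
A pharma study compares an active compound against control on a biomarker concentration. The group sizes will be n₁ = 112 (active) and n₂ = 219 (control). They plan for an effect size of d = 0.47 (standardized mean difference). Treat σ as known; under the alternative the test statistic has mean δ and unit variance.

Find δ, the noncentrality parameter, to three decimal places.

The noncentrality parameter scales effect size by the design's sample-size factor: δ = d / √(1/n₁ + 1/n₂) = 0.47 / √(1/112 + 1/219) = 4.0459

δ ≈ 4.046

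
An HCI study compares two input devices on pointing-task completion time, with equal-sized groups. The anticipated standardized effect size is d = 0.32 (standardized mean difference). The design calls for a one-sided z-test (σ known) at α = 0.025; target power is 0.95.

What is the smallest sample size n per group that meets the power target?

Set Φ(δ − 1.960) = 0.95; then δ − 1.960 = Φ⁻¹(0.95) = 1.645, giving δ = 3.605.
δ = d·√(n/2) ⇒ n = 2(δ/d)² = 2 × (3.605 / 0.32)² = 253.80.
Rounding up, n = 254 per group.

n = 254 per group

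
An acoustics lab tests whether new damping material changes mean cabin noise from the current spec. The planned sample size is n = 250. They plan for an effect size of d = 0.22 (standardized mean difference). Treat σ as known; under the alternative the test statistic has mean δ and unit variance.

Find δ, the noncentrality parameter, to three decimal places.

The noncentrality parameter scales effect size by the design's sample-size factor: δ = d·√n = 0.22 × √250 = 3.4785

δ ≈ 3.479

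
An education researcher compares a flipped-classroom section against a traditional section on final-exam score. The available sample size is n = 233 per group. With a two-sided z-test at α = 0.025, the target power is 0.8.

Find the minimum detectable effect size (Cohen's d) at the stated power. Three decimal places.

Need Φ(δ − 2.241) = 0.8, so δ = 2.241 + 0.842 = 3.083.
(The second rejection-region term Φ(−δ − z_{α/2}) is negligible and dropped.)
δ = d·√(n/2) ⇒ d = δ/√(n/2) = 3.083/√(233/2) = 0.2856.

d ≈ 0.286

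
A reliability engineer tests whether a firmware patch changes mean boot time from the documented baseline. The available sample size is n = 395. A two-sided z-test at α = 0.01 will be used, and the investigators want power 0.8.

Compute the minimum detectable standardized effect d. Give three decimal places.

d ≈ 0.172

Need Φ(δ − 2.576) = 0.8, so δ = 2.576 + 0.842 = 3.417.
(The second rejection-region term Φ(−δ − z_{α/2}) is negligible and dropped.)
δ = d·√n ⇒ d = δ/√n = 3.417/√395 = 0.1720.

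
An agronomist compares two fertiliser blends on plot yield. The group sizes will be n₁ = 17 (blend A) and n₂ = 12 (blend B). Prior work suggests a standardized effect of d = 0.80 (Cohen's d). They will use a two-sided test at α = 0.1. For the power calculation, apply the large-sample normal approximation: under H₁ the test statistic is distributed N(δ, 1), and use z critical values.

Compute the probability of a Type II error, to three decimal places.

β ≈ 0.317

Noncentrality parameter: δ = d / √(1/n₁ + 1/n₂) = 0.80 / √(1/17 + 1/12) = 2.1218
Two-sided α = 0.1 → critical value z_{0.05} = 1.645.
Power = Φ(δ − 1.645) + Φ(−δ − 1.645) = Φ(0.477) + Φ(-3.767) = 0.6833 + 0.0001 = 0.6834.
Type II error: β = 1 − power = 1 − 0.6834 = 0.3166.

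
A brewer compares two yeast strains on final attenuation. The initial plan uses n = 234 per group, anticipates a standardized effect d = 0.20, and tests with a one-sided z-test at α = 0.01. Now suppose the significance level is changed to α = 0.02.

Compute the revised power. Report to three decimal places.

Power ≈ 0.544

δ = d·√(n/2) = 0.20 × √(234/2) = 2.1633 (unchanged). New critical value: z_{0.02} = 2.054.
Revised power = P(Z > 2.054 − δ) = Φ(0.110) = 0.5436.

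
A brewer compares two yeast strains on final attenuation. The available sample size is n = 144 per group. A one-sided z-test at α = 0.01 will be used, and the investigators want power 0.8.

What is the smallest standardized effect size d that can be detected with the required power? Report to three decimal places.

d ≈ 0.373

Required noncentrality: δ = z_{0.01} + z_{0.20} = 2.326 + 0.842 = 3.168.
δ = d·√(n/2) ⇒ d = δ/√(n/2) = 3.168/√(144/2) = 0.3733.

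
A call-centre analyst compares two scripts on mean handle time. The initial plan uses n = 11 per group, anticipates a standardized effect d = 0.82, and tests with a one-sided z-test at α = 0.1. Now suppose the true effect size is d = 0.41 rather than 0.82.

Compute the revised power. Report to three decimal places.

With d = 0.41: δ = d·√(n/2) = 0.41 × √(11/2) = 0.9615. Critical value z_{0.1} = 1.282.
Revised power = P(Z > 1.282 − δ) = Φ(-0.320) = 0.3745.

Power ≈ 0.374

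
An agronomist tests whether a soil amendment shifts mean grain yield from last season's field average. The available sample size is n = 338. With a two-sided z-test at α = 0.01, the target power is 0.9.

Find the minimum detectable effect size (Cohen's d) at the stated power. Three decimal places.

d ≈ 0.210

Need Φ(δ − 2.576) = 0.9, so δ = 2.576 + 1.282 = 3.857.
(The second rejection-region term Φ(−δ − z_{α/2}) is negligible and dropped.)
δ = d·√n ⇒ d = δ/√n = 3.857/√338 = 0.2098.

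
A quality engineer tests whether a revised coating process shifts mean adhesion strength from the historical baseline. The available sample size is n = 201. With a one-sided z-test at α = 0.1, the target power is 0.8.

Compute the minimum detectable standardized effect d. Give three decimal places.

d ≈ 0.150

Required noncentrality: δ = z_{0.1} + z_{0.20} = 1.282 + 0.842 = 2.123.
δ = d·√n ⇒ d = δ/√n = 2.123/√201 = 0.1498.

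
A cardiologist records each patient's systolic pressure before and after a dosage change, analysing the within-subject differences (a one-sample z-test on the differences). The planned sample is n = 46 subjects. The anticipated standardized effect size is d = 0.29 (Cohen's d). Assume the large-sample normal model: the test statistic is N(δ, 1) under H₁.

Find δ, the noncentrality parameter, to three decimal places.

δ = d·√n = 0.29 × √46 = 1.9669

δ ≈ 1.967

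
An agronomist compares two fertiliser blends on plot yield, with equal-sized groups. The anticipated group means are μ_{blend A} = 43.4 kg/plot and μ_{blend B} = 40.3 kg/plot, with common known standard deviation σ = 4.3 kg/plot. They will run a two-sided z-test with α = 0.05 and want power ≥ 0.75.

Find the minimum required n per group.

n = 27 per group

Standardized effect: d = |μ_{blend A} − μ_{blend B}| / σ = |43.4 − 40.3| / 4.3 = 0.7209
Set Φ(δ − 1.960) = 0.75; then δ − 1.960 = Φ⁻¹(0.75) = 0.674, giving δ = 2.634.
(The Φ(−δ − z_{α/2}) term is vanishingly small for δ > 0 and is dropped in the standard sample-size formula.)
δ = d·√(n/2) ⇒ n = 2(δ/d)² = 2 × (2.634 / 0.7209)² = 26.71.
Round up to the next whole unit.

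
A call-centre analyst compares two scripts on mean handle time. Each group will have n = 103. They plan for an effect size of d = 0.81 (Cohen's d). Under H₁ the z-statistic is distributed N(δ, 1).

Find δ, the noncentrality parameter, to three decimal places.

δ ≈ 5.813

δ = d·√(n/2) = 0.81 × √(103/2) = 5.8128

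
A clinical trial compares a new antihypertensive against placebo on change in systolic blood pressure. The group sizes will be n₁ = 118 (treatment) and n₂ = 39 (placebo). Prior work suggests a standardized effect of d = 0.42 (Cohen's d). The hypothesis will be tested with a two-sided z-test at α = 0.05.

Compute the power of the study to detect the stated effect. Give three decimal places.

Noncentrality parameter: δ = d / √(1/n₁ + 1/n₂) = 0.42 / √(1/118 + 1/39) = 2.2739
Two-sided α = 0.05 → critical value z_{0.025} = 1.960.
Power = Φ(δ − 1.960) + Φ(−δ − 1.960) = Φ(0.314) + Φ(-4.234) = 0.6232 + 0.0000 = 0.6232.

Power ≈ 0.623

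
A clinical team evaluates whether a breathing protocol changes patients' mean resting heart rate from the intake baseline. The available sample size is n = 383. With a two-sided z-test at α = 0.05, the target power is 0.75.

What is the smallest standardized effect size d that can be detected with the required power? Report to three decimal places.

d ≈ 0.135

Need Φ(δ − 1.960) = 0.75, so δ = 1.960 + 0.674 = 2.634.
(The second rejection-region term Φ(−δ − z_{α/2}) is negligible and dropped.)
δ = d·√n ⇒ d = δ/√n = 2.634/√383 = 0.1346.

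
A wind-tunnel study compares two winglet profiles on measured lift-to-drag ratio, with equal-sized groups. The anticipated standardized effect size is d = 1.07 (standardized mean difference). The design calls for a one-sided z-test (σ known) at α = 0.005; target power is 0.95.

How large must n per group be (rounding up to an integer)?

n = 32 per group

For power 0.95 need Φ(δ − z_{0.005}) = 0.95, so δ = z_{0.005} + z_{0.05} = 2.576 + 1.645 = 4.221.
δ = d·√(n/2) ⇒ n = 2(δ/d)² = 2 × (4.221 / 1.07)² = 31.12.
Rounding up, n = 32 per group.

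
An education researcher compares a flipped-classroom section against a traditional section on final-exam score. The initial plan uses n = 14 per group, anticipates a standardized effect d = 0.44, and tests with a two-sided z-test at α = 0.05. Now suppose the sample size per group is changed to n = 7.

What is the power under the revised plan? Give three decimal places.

With n = 7 per group: δ = d·√(n/2) = 0.44 × √(7/2) = 0.8232. Critical value z_{0.025} = 1.960.
Revised power = Φ(δ − 1.960) + Φ(−δ − 1.960) = Φ(-1.137) + Φ(-2.783) = 0.1278 + 0.0027 = 0.1305.

Power ≈ 0.131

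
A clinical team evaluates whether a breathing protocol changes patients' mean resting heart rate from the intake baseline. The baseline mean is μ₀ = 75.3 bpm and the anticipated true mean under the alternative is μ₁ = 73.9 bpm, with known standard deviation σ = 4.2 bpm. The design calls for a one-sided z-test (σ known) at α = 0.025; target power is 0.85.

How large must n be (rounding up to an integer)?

n = 81

Standardized effect: d = |μ₁ − μ₀| / σ = |73.9 − 75.3| / 4.2 = 0.3333
For power 0.85 need Φ(δ − z_{0.025}) = 0.85, so δ = z_{0.025} + z_{0.15} = 1.960 + 1.036 = 2.996.
δ = d·√n ⇒ n = (δ/d)² = (2.996 / 0.3333)² = 80.81.
Rounding up, n = 81.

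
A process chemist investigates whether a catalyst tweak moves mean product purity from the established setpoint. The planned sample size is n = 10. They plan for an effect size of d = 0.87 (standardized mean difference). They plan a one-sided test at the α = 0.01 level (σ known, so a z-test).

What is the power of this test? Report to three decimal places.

Noncentrality parameter: δ = d·√n = 0.87 × √10 = 2.7512
Critical value for a one-sided test at α = 0.01: z_α = 2.326.
Power = Φ(δ − 2.326) = Φ(0.425) = 0.6645.

Power ≈ 0.665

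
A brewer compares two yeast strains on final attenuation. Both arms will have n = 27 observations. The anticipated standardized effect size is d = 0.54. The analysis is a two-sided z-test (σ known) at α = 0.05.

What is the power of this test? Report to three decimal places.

Power ≈ 0.510

Noncentrality parameter: δ = d·√(n/2) = 0.54 × √(27/2) = 1.9841
Two-sided α = 0.05 → critical value z_{0.025} = 1.960.
Power = Φ(δ − 1.960) + Φ(−δ − 1.960) = Φ(0.024) + Φ(-3.944) = 0.5096 + 0.0000 = 0.5097.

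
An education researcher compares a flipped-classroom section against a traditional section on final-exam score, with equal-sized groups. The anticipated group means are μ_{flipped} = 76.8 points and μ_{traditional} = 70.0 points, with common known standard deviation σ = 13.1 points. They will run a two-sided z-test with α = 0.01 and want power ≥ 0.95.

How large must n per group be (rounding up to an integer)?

Standardized effect: d = |μ_{flipped} − μ_{traditional}| / σ = |76.8 − 70.0| / 13.1 = 0.5191
For power 0.95 need Φ(δ − z_{0.005}) = 0.95, so δ = z_{0.005} + z_{0.05} = 2.576 + 1.645 = 4.221.
(The Φ(−δ − z_{α/2}) term is vanishingly small for δ > 0 and is dropped in the standard sample-size formula.)
δ = d·√(n/2) ⇒ n = 2(δ/d)² = 2 × (4.221 / 0.5191)² = 132.23.
Round up to the next whole unit.

n = 133 per group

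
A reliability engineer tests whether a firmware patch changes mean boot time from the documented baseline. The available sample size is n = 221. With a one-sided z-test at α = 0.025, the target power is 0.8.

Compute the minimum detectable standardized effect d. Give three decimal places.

d ≈ 0.188

Need Φ(δ − 1.960) = 0.8, so δ = 1.960 + 0.842 = 2.802.
δ = d·√n ⇒ d = δ/√n = 2.802/√221 = 0.1885.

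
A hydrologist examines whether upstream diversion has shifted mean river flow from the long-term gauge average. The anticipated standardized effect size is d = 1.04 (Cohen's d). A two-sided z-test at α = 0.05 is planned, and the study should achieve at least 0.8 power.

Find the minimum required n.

For power 0.8 need Φ(δ − z_{0.025}) = 0.8, so δ = z_{0.025} + z_{0.20} = 1.960 + 0.842 = 2.802.
(The Φ(−δ − z_{α/2}) term is vanishingly small for δ > 0 and is dropped in the standard sample-size formula.)
δ = d·√n ⇒ n = (δ/d)² = (2.802 / 1.04)² = 7.26.
Round up to the next whole unit.

n = 8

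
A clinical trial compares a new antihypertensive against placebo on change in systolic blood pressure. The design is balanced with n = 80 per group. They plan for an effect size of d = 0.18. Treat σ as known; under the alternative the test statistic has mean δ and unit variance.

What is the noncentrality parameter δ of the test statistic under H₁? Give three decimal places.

The noncentrality parameter scales effect size by the design's sample-size factor: δ = d·√(n/2) = 0.18 × √(80/2) = 1.1384

δ ≈ 1.138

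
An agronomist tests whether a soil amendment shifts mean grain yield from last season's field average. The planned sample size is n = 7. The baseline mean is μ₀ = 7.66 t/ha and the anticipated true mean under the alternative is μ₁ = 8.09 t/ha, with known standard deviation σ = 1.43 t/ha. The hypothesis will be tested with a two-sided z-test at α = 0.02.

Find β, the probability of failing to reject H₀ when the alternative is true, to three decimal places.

Standardized effect: d = |μ₁ − μ₀| / σ = |8.09 − 7.66| / 1.43 = 0.3007
Noncentrality parameter: δ = d·√n = 0.3007 × √7 = 0.7956
Two-sided α = 0.02 → critical value z_{0.01} = 2.326.
Power = Φ(δ − 2.326) + Φ(−δ − 2.326) = Φ(-1.531) + Φ(-3.122) = 0.0629 + 0.0009 = 0.0638.
Type II error: β = 1 − power = 1 − 0.0638 = 0.9362.

β ≈ 0.936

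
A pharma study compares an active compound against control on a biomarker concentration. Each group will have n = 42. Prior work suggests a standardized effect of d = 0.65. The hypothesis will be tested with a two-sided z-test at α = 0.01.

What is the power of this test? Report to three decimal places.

Power ≈ 0.656

Noncentrality parameter: δ = d·√(n/2) = 0.65 × √(42/2) = 2.9787
Critical value for a two-sided test at α = 0.01: z_{α/2} = 2.576.
Power = Φ(δ − 2.576) + Φ(−δ − 2.576) = Φ(0.403) + Φ(-5.555) = 0.6565 + 0.0000 = 0.6565.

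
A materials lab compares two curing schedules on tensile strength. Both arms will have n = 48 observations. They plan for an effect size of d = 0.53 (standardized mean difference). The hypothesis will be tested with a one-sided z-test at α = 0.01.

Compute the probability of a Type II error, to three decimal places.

Noncentrality parameter: δ = d·√(n/2) = 0.53 × √(48/2) = 2.5965
Critical value for a one-sided test at α = 0.01: z_α = 2.326.
Power = P(Z > 2.326 − δ) = Φ(0.270) = 0.6065.
Type II error: β = 1 − power = 1 − 0.6065 = 0.3935.

β ≈ 0.394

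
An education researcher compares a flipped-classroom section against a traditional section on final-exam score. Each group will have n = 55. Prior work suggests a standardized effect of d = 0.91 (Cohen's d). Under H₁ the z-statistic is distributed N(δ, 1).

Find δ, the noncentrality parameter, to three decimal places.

δ ≈ 4.772

δ = d·√(n/2) = 0.91 × √(55/2) = 4.7721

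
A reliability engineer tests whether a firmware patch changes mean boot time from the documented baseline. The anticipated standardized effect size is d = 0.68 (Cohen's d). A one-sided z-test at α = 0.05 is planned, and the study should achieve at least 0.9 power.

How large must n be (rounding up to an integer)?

Set Φ(δ − 1.645) = 0.9; then δ − 1.645 = Φ⁻¹(0.9) = 1.282, giving δ = 2.926.
δ = d·√n ⇒ n = (δ/d)² = (2.926 / 0.68)² = 18.52.
Round up to the next whole unit.

n = 19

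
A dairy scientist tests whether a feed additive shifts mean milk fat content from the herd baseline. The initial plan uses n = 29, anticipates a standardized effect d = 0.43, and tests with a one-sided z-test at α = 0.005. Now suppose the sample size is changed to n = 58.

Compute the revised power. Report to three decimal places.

Power ≈ 0.758

With n = 58: δ = d·√n = 0.43 × √58 = 3.2748. Critical value z_{0.005} = 2.576.
Revised power = Φ(δ − 2.576) = Φ(0.699) = 0.7577.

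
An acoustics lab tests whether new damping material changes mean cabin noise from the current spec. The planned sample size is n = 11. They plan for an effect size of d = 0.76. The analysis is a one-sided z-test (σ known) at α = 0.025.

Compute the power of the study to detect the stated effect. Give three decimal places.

Noncentrality parameter: δ = d·√n = 0.76 × √11 = 2.5206
One-sided α = 0.025 → critical value z_{0.025} = 1.960.
Power = P(Z > 1.960 − δ) = Φ(0.561) = 0.7125.

Power ≈ 0.712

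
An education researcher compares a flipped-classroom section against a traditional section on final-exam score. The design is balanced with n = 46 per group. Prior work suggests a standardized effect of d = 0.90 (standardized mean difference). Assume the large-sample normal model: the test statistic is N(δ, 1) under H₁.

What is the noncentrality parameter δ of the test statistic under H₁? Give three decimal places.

δ = d·√(n/2) = 0.90 × √(46/2) = 4.3162

δ ≈ 4.316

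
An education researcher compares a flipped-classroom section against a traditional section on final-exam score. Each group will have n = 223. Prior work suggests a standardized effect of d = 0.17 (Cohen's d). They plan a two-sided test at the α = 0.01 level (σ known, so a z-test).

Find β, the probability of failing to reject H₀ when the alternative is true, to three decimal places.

Noncentrality parameter: δ = d·√(n/2) = 0.17 × √(223/2) = 1.7951
Two-sided α = 0.01 → critical value z_{0.005} = 2.576.
Power = Φ(δ − 2.576) + Φ(−δ − 2.576) = Φ(-0.781) + Φ(-4.371) = 0.2175 + 0.0000 = 0.2175.
Type II error: β = 1 − power = 1 − 0.2175 = 0.7825.

β ≈ 0.783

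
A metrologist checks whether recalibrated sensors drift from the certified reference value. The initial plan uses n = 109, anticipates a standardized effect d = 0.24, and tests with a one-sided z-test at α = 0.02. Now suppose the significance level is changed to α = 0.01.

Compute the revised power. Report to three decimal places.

Power ≈ 0.571

δ = d·√n = 0.24 × √109 = 2.5057 (unchanged). New critical value: z_{0.01} = 2.326.
Revised power = P(Z > 2.326 − δ) = Φ(0.179) = 0.5712.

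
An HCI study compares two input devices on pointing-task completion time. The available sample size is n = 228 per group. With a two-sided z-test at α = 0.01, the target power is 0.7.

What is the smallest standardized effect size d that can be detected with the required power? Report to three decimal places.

Need Φ(δ − 2.576) = 0.7, so δ = 2.576 + 0.524 = 3.100.
(Lower-tail contribution to power is negligible for δ > 0.)
δ = d·√(n/2) ⇒ d = δ/√(n/2) = 3.100/√(228/2) = 0.2904.

d ≈ 0.290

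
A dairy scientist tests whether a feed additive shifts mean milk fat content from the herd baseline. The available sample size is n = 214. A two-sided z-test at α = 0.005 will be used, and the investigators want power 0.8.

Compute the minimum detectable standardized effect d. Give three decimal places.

Need Φ(δ − 2.807) = 0.8, so δ = 2.807 + 0.842 = 3.649.
(The second rejection-region term Φ(−δ − z_{α/2}) is negligible and dropped.)
δ = d·√n ⇒ d = δ/√n = 3.649/√214 = 0.2494.

d ≈ 0.249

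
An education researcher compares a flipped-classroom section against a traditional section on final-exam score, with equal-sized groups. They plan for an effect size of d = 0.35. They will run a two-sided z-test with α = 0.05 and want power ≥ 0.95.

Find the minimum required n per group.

For power 0.95 need Φ(δ − z_{0.025}) = 0.95, so δ = z_{0.025} + z_{0.05} = 1.960 + 1.645 = 3.605.
(The Φ(−δ − z_{α/2}) term is vanishingly small for δ > 0 and is dropped in the standard sample-size formula.)
δ = d·√(n/2) ⇒ n = 2(δ/d)² = 2 × (3.605 / 0.35)² = 212.16.
Round up to the next whole unit.

n = 213 per group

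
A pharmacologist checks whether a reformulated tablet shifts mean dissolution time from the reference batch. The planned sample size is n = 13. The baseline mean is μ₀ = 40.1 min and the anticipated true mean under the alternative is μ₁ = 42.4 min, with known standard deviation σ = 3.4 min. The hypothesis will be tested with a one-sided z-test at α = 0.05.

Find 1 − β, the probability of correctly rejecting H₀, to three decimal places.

Standardized effect: d = |μ₁ − μ₀| / σ = |42.4 − 40.1| / 3.4 = 0.6765
Noncentrality parameter: δ = d·√n = 0.6765 × √13 = 2.4390
Critical value for a one-sided test at α = 0.05: z_α = 1.645.
Power = Φ(δ − 1.645) = Φ(0.794) = 0.7865.

Power ≈ 0.786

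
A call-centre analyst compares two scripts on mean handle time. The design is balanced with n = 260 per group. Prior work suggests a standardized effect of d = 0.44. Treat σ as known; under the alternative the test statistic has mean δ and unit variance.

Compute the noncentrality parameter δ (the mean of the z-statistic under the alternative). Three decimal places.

The noncentrality parameter scales effect size by the design's sample-size factor: δ = d·√(n/2) = 0.44 × √(260/2) = 5.0168

δ ≈ 5.017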